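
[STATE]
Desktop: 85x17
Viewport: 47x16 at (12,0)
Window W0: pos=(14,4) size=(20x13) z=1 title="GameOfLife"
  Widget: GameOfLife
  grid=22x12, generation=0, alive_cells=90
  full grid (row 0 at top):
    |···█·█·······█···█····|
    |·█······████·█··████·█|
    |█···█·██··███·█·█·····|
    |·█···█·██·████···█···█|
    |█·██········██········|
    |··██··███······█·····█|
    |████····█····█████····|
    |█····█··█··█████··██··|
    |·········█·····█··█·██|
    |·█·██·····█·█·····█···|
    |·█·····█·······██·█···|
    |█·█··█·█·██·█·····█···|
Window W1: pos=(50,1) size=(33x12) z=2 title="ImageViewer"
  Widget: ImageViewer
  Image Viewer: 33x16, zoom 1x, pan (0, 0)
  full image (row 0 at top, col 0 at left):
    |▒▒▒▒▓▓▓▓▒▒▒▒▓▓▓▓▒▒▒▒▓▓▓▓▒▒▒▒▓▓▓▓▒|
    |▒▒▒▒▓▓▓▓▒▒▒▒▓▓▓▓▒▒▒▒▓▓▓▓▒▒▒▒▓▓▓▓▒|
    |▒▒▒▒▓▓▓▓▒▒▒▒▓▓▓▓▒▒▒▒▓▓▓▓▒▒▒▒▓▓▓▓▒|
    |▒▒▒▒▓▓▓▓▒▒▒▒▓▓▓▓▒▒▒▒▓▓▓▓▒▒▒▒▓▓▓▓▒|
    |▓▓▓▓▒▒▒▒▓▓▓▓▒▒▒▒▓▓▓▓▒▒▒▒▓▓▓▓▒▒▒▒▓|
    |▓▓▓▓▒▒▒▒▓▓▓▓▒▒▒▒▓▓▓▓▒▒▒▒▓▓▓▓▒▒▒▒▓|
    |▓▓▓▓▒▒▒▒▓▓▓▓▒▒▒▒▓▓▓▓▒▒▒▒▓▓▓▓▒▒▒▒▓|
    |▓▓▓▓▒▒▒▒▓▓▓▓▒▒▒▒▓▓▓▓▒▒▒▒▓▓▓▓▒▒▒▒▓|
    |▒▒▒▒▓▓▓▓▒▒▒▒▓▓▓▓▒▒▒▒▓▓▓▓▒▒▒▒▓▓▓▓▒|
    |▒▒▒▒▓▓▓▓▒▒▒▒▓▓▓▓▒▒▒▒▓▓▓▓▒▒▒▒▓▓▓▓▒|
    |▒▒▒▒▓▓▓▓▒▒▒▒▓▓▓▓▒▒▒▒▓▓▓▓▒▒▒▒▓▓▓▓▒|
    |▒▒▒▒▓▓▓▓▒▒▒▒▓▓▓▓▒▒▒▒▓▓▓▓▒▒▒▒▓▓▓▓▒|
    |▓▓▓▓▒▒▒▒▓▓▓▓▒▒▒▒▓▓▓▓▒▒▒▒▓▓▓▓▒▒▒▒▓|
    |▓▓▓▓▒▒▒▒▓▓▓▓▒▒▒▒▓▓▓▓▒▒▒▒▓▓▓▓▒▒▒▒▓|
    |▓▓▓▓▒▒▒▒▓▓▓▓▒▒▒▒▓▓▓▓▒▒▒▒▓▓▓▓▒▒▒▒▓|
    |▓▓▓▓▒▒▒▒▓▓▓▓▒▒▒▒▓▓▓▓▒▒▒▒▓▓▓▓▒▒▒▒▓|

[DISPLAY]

                                               
                                      ┏━━━━━━━━
                                      ┃ ImageVi
                                      ┠────────
  ┏━━━━━━━━━━━━━━━━━━┓                ┃▒▒▒▒▓▓▓▓
  ┃ GameOfLife       ┃                ┃▒▒▒▒▓▓▓▓
  ┠──────────────────┨                ┃▒▒▒▒▓▓▓▓
  ┃Gen: 0            ┃                ┃▒▒▒▒▓▓▓▓
  ┃··█·██··███·█·█···┃                ┃▓▓▓▓▒▒▒▒
  ┃···█·██·████···█··┃                ┃▓▓▓▓▒▒▒▒
  ┃██········██······┃                ┃▓▓▓▓▒▒▒▒
  ┃██··███······█····┃                ┃▓▓▓▓▒▒▒▒
  ┃██····█····█████··┃                ┗━━━━━━━━
  ┃···█··█··█████··██┃                         
  ┃·······█·····█··█·┃                         
  ┃·██·····█·█·····█·┃                         


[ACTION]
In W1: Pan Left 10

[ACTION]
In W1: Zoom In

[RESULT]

                                               
                                      ┏━━━━━━━━
                                      ┃ ImageVi
                                      ┠────────
  ┏━━━━━━━━━━━━━━━━━━┓                ┃▒▒▒▒▒▒▒▒
  ┃ GameOfLife       ┃                ┃▒▒▒▒▒▒▒▒
  ┠──────────────────┨                ┃▒▒▒▒▒▒▒▒
  ┃Gen: 0            ┃                ┃▒▒▒▒▒▒▒▒
  ┃··█·██··███·█·█···┃                ┃▒▒▒▒▒▒▒▒
  ┃···█·██·████···█··┃                ┃▒▒▒▒▒▒▒▒
  ┃██········██······┃                ┃▒▒▒▒▒▒▒▒
  ┃██··███······█····┃                ┃▒▒▒▒▒▒▒▒
  ┃██····█····█████··┃                ┗━━━━━━━━
  ┃···█··█··█████··██┃                         
  ┃·······█·····█··█·┃                         
  ┃·██·····█·█·····█·┃                         


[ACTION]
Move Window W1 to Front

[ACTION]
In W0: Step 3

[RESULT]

                                               
                                      ┏━━━━━━━━
                                      ┃ ImageVi
                                      ┠────────
  ┏━━━━━━━━━━━━━━━━━━┓                ┃▒▒▒▒▒▒▒▒
  ┃ GameOfLife       ┃                ┃▒▒▒▒▒▒▒▒
  ┠──────────────────┨                ┃▒▒▒▒▒▒▒▒
  ┃Gen: 3            ┃                ┃▒▒▒▒▒▒▒▒
  ┃·········█········┃                ┃▒▒▒▒▒▒▒▒
  ┃·····██·██··███···┃                ┃▒▒▒▒▒▒▒▒
  ┃····█···█··█·█····┃                ┃▒▒▒▒▒▒▒▒
  ┃··███······█·█····┃                ┃▒▒▒▒▒▒▒▒
  ┃·█·█···········█··┃                ┗━━━━━━━━
  ┃···██·██······██·█┃                         
  ┃·█··████·····█····┃                         
  ┃···█·█··█····███·█┃                         


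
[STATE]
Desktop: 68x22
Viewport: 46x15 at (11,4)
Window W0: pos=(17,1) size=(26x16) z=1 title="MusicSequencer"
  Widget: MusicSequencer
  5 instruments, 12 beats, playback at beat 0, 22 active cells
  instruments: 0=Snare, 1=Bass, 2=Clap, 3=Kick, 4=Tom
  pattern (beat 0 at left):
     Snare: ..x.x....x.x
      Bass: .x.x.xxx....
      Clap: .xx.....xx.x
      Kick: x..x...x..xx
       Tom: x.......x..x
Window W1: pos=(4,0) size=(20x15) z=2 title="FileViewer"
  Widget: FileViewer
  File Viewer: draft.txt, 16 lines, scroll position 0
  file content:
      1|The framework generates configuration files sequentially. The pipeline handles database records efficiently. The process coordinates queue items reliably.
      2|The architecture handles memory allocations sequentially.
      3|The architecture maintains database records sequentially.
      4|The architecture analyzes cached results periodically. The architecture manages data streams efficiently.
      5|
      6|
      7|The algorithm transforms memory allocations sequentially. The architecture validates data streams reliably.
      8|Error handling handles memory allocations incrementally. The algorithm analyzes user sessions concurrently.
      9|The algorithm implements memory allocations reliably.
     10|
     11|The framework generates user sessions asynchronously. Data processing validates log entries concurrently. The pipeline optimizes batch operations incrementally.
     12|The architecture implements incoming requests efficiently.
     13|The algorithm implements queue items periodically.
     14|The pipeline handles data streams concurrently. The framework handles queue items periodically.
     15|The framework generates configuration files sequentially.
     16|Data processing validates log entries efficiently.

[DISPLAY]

chitecture █┃▼12345678901      ┃              
chitecture ░┃··█·█····█·█      ┃              
chitecture ░┃·█·█·███····      ┃              
           ░┃·██·····██·█      ┃              
           ░┃█··█···█··██      ┃              
gorithm tra░┃█·······█··█      ┃              
handling ha░┃                  ┃              
gorithm imp░┃                  ┃              
           ░┃                  ┃              
amework gen▼┃                  ┃              
━━━━━━━━━━━━┛                  ┃              
      ┃                        ┃              
      ┗━━━━━━━━━━━━━━━━━━━━━━━━┛              
                                              
                                              


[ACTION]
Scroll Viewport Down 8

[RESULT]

           ░┃·██·····██·█      ┃              
           ░┃█··█···█··██      ┃              
gorithm tra░┃█·······█··█      ┃              
handling ha░┃                  ┃              
gorithm imp░┃                  ┃              
           ░┃                  ┃              
amework gen▼┃                  ┃              
━━━━━━━━━━━━┛                  ┃              
      ┃                        ┃              
      ┗━━━━━━━━━━━━━━━━━━━━━━━━┛              
                                              
                                              
                                              
                                              
                                              


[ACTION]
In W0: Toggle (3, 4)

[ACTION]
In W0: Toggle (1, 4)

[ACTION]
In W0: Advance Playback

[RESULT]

           ░┃·██·····██·█      ┃              
           ░┃█··██··█··██      ┃              
gorithm tra░┃█·······█··█      ┃              
handling ha░┃                  ┃              
gorithm imp░┃                  ┃              
           ░┃                  ┃              
amework gen▼┃                  ┃              
━━━━━━━━━━━━┛                  ┃              
      ┃                        ┃              
      ┗━━━━━━━━━━━━━━━━━━━━━━━━┛              
                                              
                                              
                                              
                                              
                                              


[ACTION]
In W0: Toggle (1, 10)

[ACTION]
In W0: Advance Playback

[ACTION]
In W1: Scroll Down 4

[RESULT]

gorithm imp░┃·██·····██·█      ┃              
           ░┃█··██··█··██      ┃              
amework gen░┃█·······█··█      ┃              
chitecture ░┃                  ┃              
gorithm imp█┃                  ┃              
peline hand░┃                  ┃              
amework gen▼┃                  ┃              
━━━━━━━━━━━━┛                  ┃              
      ┃                        ┃              
      ┗━━━━━━━━━━━━━━━━━━━━━━━━┛              
                                              
                                              
                                              
                                              
                                              


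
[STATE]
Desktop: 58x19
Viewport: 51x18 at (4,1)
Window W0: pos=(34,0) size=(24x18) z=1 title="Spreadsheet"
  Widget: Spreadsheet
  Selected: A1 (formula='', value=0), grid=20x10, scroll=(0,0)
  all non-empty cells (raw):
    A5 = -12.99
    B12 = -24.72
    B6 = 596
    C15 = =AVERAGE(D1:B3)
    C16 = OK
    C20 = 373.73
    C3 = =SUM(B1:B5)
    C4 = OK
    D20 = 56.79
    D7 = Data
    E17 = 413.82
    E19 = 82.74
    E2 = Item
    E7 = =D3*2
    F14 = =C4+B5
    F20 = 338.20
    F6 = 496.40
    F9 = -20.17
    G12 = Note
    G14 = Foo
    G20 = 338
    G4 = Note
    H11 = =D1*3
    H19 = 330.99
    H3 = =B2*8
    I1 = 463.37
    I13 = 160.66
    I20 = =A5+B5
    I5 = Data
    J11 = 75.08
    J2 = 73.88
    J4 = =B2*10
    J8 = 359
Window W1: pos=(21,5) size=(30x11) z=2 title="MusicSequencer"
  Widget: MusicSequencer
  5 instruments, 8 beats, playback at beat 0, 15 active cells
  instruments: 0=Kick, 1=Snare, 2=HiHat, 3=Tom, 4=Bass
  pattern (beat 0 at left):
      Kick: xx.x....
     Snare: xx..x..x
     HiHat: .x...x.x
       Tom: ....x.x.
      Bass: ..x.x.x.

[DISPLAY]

                              ┃ Spreadsheet        
                              ┠────────────────────
                              ┃A1:                 
                              ┃       A       B    
                 ┏━━━━━━━━━━━━━━━━━━━━━━━━━━━━┓----
                 ┃ MusicSequencer             ┃   0
                 ┠────────────────────────────┨   0
                 ┃      ▼1234567              ┃   0
                 ┃  Kick██·█····              ┃   0
                 ┃ Snare██··█··█              ┃   0
                 ┃ HiHat·█···█·█              ┃ 596
                 ┃   Tom····█·█·              ┃   0
                 ┃  Bass··█·█·█·              ┃   0
                 ┃                            ┃   0
                 ┗━━━━━━━━━━━━━━━━━━━━━━━━━━━━┛   0
                              ┃ 11        0       0
                              ┗━━━━━━━━━━━━━━━━━━━━
                                                   


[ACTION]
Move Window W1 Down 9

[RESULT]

                              ┃ Spreadsheet        
                              ┠────────────────────
                              ┃A1:                 
                              ┃       A       B    
                              ┃--------------------
                              ┃  1      [0]       0
                              ┃  2        0       0
                 ┏━━━━━━━━━━━━━━━━━━━━━━━━━━━━┓   0
                 ┃ MusicSequencer             ┃   0
                 ┠────────────────────────────┨   0
                 ┃      ▼1234567              ┃ 596
                 ┃  Kick██·█····              ┃   0
                 ┃ Snare██··█··█              ┃   0
                 ┃ HiHat·█···█·█              ┃   0
                 ┃   Tom····█·█·              ┃   0
                 ┃  Bass··█·█·█·              ┃   0
                 ┃                            ┃━━━━
                 ┗━━━━━━━━━━━━━━━━━━━━━━━━━━━━┛    


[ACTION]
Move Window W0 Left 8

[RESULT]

                      ┃ Spreadsheet          ┃     
                      ┠──────────────────────┨     
                      ┃A1:                   ┃     
                      ┃       A       B      ┃     
                      ┃----------------------┃     
                      ┃  1      [0]       0  ┃     
                      ┃  2        0       0  ┃     
                 ┏━━━━━━━━━━━━━━━━━━━━━━━━━━━━┓    
                 ┃ MusicSequencer             ┃    
                 ┠────────────────────────────┨    
                 ┃      ▼1234567              ┃    
                 ┃  Kick██·█····              ┃    
                 ┃ Snare██··█··█              ┃    
                 ┃ HiHat·█···█·█              ┃    
                 ┃   Tom····█·█·              ┃    
                 ┃  Bass··█·█·█·              ┃    
                 ┃                            ┃    
                 ┗━━━━━━━━━━━━━━━━━━━━━━━━━━━━┛    


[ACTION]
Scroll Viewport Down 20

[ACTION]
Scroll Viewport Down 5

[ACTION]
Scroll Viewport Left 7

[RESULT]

                          ┃ Spreadsheet          ┃ 
                          ┠──────────────────────┨ 
                          ┃A1:                   ┃ 
                          ┃       A       B      ┃ 
                          ┃----------------------┃ 
                          ┃  1      [0]       0  ┃ 
                          ┃  2        0       0  ┃ 
                     ┏━━━━━━━━━━━━━━━━━━━━━━━━━━━━┓
                     ┃ MusicSequencer             ┃
                     ┠────────────────────────────┨
                     ┃      ▼1234567              ┃
                     ┃  Kick██·█····              ┃
                     ┃ Snare██··█··█              ┃
                     ┃ HiHat·█···█·█              ┃
                     ┃   Tom····█·█·              ┃
                     ┃  Bass··█·█·█·              ┃
                     ┃                            ┃
                     ┗━━━━━━━━━━━━━━━━━━━━━━━━━━━━┛


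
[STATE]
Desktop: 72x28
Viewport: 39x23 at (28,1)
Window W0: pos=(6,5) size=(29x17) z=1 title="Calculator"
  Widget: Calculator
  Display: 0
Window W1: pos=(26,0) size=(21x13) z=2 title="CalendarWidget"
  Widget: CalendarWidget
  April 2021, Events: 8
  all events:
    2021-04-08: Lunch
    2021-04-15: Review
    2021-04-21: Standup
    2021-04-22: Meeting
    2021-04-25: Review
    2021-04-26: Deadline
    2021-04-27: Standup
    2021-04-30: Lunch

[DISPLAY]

CalendarWidget    ┃                    
──────────────────┨                    
    April 2021    ┃                    
o Tu We Th Fr Sa S┃                    
         1  2  3  ┃                    
5  6  7  8*  9 10 ┃                    
2 13 14 15* 16 17 ┃                    
9 20 21* 22* 23 24┃                    
6* 27* 28 29 30*  ┃                    
                  ┃                    
                  ┃                    
━━━━━━━━━━━━━━━━━━┛                    
      ┃                                
      ┃                                
      ┃                                
      ┃                                
      ┃                                
      ┃                                
      ┃                                
      ┃                                
━━━━━━┛                                
                                       
                                       


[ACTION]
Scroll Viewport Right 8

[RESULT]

darWidget    ┃                         
─────────────┨                         
pril 2021    ┃                         
We Th Fr Sa S┃                         
    1  2  3  ┃                         
 7  8*  9 10 ┃                         
14 15* 16 17 ┃                         
21* 22* 23 24┃                         
* 28 29 30*  ┃                         
             ┃                         
             ┃                         
━━━━━━━━━━━━━┛                         
 ┃                                     
 ┃                                     
 ┃                                     
 ┃                                     
 ┃                                     
 ┃                                     
 ┃                                     
 ┃                                     
━┛                                     
                                       
                                       


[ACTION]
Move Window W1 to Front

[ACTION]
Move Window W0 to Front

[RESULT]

darWidget    ┃                         
─────────────┨                         
pril 2021    ┃                         
We Th Fr Sa S┃                         
━┓  1  2  3  ┃                         
 ┃  8*  9 10 ┃                         
─┨ 15* 16 17 ┃                         
0┃* 22* 23 24┃                         
 ┃28 29 30*  ┃                         
 ┃           ┃                         
 ┃           ┃                         
 ┃━━━━━━━━━━━┛                         
 ┃                                     
 ┃                                     
 ┃                                     
 ┃                                     
 ┃                                     
 ┃                                     
 ┃                                     
 ┃                                     
━┛                                     
                                       
                                       


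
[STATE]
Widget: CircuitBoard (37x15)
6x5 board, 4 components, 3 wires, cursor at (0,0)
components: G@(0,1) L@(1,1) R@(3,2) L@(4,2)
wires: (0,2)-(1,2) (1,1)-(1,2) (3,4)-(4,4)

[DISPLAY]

   0 1 2 3 4 5                       
0  [.]  G   ·                        
            │                        
1       L ─ ·                        
                                     
2                                    
                                     
3           R       ·                
                    │                
4           L       ·                
Cursor: (0,0)                        
                                     
                                     
                                     
                                     


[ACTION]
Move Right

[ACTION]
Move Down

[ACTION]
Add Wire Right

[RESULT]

   0 1 2 3 4 5                       
0       G   ·                        
            │                        
1      [L]─ ·                        
                                     
2                                    
                                     
3           R       ·                
                    │                
4           L       ·                
Cursor: (1,1)                        
                                     
                                     
                                     
                                     


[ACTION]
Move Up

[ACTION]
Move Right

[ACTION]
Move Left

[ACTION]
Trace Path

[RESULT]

   0 1 2 3 4 5                       
0      [G]  ·                        
            │                        
1       L ─ ·                        
                                     
2                                    
                                     
3           R       ·                
                    │                
4           L       ·                
Cursor: (0,1)  Trace: G (1 nodes)    
                                     
                                     
                                     
                                     


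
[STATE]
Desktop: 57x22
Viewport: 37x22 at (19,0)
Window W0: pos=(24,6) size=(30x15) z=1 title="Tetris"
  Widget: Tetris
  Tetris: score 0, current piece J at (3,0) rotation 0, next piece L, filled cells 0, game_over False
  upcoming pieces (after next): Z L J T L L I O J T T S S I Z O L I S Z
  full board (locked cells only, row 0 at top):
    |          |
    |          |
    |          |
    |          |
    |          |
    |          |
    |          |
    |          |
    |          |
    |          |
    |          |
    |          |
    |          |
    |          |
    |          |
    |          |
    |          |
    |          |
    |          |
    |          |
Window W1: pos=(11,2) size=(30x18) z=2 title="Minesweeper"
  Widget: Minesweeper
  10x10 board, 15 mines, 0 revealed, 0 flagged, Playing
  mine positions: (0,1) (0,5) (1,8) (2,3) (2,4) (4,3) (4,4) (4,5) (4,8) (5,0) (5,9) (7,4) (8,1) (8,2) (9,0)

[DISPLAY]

                                     
                                     
━━━━━━━━━━━━━━━━━━━━━┓               
eeper                ┃               
─────────────────────┨               
■■■                  ┃               
■■■                  ┃━━━━━━━━━━━━┓  
■■■                  ┃            ┃  
■■■                  ┃────────────┨  
■■■                  ┃            ┃  
■■■                  ┃            ┃  
■■■                  ┃            ┃  
■■■                  ┃            ┃  
■■■                  ┃            ┃  
■■■                  ┃            ┃  
                     ┃:           ┃  
                     ┃            ┃  
                     ┃            ┃  
                     ┃            ┃  
━━━━━━━━━━━━━━━━━━━━━┛            ┃  
     ┗━━━━━━━━━━━━━━━━━━━━━━━━━━━━┛  
                                     


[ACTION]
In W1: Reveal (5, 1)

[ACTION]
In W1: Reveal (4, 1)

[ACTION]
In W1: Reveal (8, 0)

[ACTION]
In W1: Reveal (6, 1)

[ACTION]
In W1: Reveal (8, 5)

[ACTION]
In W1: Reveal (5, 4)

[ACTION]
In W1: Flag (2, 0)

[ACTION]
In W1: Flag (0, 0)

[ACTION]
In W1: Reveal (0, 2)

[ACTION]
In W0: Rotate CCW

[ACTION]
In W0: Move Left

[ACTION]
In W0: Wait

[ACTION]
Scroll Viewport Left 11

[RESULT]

                                     
                                     
   ┏━━━━━━━━━━━━━━━━━━━━━━━━━━━━┓    
   ┃ Minesweeper                ┃    
   ┠────────────────────────────┨    
   ┃⚑■1■■■■■■■                  ┃    
   ┃■■■■■■■■■■                  ┃━━━━
   ┃⚑■■■■■■■■■                  ┃    
   ┃■■■■■■■■■■                  ┃────
   ┃■1■■■■■■■■                  ┃    
   ┃■1■■3■■■■■                  ┃    
   ┃■1■■■■■■■■                  ┃    
   ┃■■■■■■■■■■                  ┃    
   ┃2■■■■1■■■■                  ┃    
   ┃■■■■■■■■■■                  ┃    
   ┃                            ┃:   
   ┃                            ┃    
   ┃                            ┃    
   ┃                            ┃    
   ┗━━━━━━━━━━━━━━━━━━━━━━━━━━━━┛    
                ┗━━━━━━━━━━━━━━━━━━━━
                                     


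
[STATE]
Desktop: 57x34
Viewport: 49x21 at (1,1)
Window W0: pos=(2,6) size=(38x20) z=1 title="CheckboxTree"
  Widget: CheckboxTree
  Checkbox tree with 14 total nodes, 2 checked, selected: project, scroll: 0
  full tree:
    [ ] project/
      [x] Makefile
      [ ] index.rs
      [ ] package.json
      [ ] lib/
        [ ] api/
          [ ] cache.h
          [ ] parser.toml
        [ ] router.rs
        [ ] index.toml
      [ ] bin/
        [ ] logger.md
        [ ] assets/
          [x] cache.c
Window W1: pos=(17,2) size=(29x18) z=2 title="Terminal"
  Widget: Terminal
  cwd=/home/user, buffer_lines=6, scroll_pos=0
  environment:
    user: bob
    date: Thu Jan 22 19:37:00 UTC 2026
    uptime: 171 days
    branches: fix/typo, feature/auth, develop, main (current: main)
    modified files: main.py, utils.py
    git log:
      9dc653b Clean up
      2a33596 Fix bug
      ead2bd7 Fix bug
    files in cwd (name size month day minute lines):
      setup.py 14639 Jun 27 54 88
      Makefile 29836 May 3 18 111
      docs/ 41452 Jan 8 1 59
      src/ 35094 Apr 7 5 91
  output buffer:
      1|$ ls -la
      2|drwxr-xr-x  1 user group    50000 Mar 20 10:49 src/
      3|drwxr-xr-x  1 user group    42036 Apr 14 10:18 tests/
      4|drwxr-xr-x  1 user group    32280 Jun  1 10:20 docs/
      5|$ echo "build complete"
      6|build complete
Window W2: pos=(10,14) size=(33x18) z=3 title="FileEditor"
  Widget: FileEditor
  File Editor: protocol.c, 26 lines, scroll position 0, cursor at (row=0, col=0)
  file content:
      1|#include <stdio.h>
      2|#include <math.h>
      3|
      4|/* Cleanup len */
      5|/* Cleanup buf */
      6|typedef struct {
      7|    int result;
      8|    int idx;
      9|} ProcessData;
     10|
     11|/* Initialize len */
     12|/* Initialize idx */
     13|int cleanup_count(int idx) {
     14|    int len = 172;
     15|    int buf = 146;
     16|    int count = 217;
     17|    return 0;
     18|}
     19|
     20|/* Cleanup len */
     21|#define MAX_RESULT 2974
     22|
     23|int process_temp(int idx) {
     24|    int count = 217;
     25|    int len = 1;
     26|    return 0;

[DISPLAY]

                                                 
                ┏━━━━━━━━━━━━━━━━━━━━━━━━━━━┓    
                ┃ Terminal                  ┃    
                ┠───────────────────────────┨    
                ┃$ ls -la                   ┃    
 ┏━━━━━━━━━━━━━━┃drwxr-xr-x  1 user group   ┃    
 ┃ CheckboxTree ┃drwxr-xr-x  1 user group   ┃    
 ┠──────────────┃drwxr-xr-x  1 user group   ┃    
 ┃>[-] project/ ┃$ echo "build complete"    ┃    
 ┃   [x] Makefil┃build complete             ┃    
 ┃   [ ] index.r┃$ █                        ┃    
 ┃   [ ] package┃                           ┃    
 ┃   [ ] lib/   ┃                           ┃    
 ┃     [ ┏━━━━━━━━━━━━━━━━━━━━━━━━━━━━━━━┓  ┃    
 ┃       ┃ FileEditor                    ┃  ┃    
 ┃       ┠───────────────────────────────┨  ┃    
 ┃     [ ┃█include <stdio.h>            ▲┃  ┃    
 ┃     [ ┃#include <math.h>             █┃  ┃    
 ┃   [-] ┃                              ░┃━━┛    
 ┃     [ ┃/* Cleanup len */             ░┃       
 ┃     [x┃/* Cleanup buf */             ░┃       


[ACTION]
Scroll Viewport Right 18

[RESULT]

                                                 
         ┏━━━━━━━━━━━━━━━━━━━━━━━━━━━┓           
         ┃ Terminal                  ┃           
         ┠───────────────────────────┨           
         ┃$ ls -la                   ┃           
━━━━━━━━━┃drwxr-xr-x  1 user group   ┃           
kboxTree ┃drwxr-xr-x  1 user group   ┃           
─────────┃drwxr-xr-x  1 user group   ┃           
project/ ┃$ echo "build complete"    ┃           
] Makefil┃build complete             ┃           
] index.r┃$ █                        ┃           
] package┃                           ┃           
] lib/   ┃                           ┃           
[ ┏━━━━━━━━━━━━━━━━━━━━━━━━━━━━━━━┓  ┃           
  ┃ FileEditor                    ┃  ┃           
  ┠───────────────────────────────┨  ┃           
[ ┃█include <stdio.h>            ▲┃  ┃           
[ ┃#include <math.h>             █┃  ┃           
] ┃                              ░┃━━┛           
[ ┃/* Cleanup len */             ░┃              
[x┃/* Cleanup buf */             ░┃              


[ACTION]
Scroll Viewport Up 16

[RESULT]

                                                 
                                                 
         ┏━━━━━━━━━━━━━━━━━━━━━━━━━━━┓           
         ┃ Terminal                  ┃           
         ┠───────────────────────────┨           
         ┃$ ls -la                   ┃           
━━━━━━━━━┃drwxr-xr-x  1 user group   ┃           
kboxTree ┃drwxr-xr-x  1 user group   ┃           
─────────┃drwxr-xr-x  1 user group   ┃           
project/ ┃$ echo "build complete"    ┃           
] Makefil┃build complete             ┃           
] index.r┃$ █                        ┃           
] package┃                           ┃           
] lib/   ┃                           ┃           
[ ┏━━━━━━━━━━━━━━━━━━━━━━━━━━━━━━━┓  ┃           
  ┃ FileEditor                    ┃  ┃           
  ┠───────────────────────────────┨  ┃           
[ ┃█include <stdio.h>            ▲┃  ┃           
[ ┃#include <math.h>             █┃  ┃           
] ┃                              ░┃━━┛           
[ ┃/* Cleanup len */             ░┃              


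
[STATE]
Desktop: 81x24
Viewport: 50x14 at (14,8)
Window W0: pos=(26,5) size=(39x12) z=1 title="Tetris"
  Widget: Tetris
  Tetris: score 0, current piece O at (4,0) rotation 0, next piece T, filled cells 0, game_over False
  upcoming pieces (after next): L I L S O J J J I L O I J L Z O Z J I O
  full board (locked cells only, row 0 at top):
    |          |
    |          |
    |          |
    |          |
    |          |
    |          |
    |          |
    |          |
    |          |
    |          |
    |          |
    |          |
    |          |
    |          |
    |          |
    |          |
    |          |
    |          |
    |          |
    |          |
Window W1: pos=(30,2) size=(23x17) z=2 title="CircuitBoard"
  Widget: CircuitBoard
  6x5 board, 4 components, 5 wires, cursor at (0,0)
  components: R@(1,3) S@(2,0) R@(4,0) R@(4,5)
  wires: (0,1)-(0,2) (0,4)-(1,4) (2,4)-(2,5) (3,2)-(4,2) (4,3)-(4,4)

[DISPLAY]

            ┃   ┃1               R   ·┃           
            ┃   ┃                     ┃           
            ┃   ┃2   S               ·┃           
            ┃   ┃                     ┃           
            ┃   ┃3           ·        ┃           
            ┃   ┃            │        ┃           
            ┃   ┃4   R       ·   · ─ ·┃           
            ┃   ┃Cursor: (0,0)        ┃           
            ┗━━━┃                     ┃━━━━━━━━━━━
                ┃                     ┃           
                ┗━━━━━━━━━━━━━━━━━━━━━┛           
                                                  
                                                  
                                                  


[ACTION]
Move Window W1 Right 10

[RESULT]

            ┃          │Ne┃1               R   ·┃ 
            ┃          │ ▒┃                     ┃ 
            ┃          │▒▒┃2   S               ·┃ 
            ┃          │  ┃                     ┃ 
            ┃          │  ┃3           ·        ┃ 
            ┃          │  ┃            │        ┃ 
            ┃          │Sc┃4   R       ·   · ─ ·┃ 
            ┃          │0 ┃Cursor: (0,0)        ┃ 
            ┗━━━━━━━━━━━━━┃                     ┃━
                          ┃                     ┃ 
                          ┗━━━━━━━━━━━━━━━━━━━━━┛ 
                                                  
                                                  
                                                  


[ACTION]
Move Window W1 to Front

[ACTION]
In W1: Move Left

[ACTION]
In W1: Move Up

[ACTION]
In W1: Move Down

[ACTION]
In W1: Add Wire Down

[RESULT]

            ┃          │Ne┃1  [.]          R   ·┃ 
            ┃          │ ▒┃    │                ┃ 
            ┃          │▒▒┃2   S               ·┃ 
            ┃          │  ┃                     ┃ 
            ┃          │  ┃3           ·        ┃ 
            ┃          │  ┃            │        ┃ 
            ┃          │Sc┃4   R       ·   · ─ ·┃ 
            ┃          │0 ┃Cursor: (1,0)        ┃ 
            ┗━━━━━━━━━━━━━┃                     ┃━
                          ┃                     ┃ 
                          ┗━━━━━━━━━━━━━━━━━━━━━┛ 
                                                  
                                                  
                                                  


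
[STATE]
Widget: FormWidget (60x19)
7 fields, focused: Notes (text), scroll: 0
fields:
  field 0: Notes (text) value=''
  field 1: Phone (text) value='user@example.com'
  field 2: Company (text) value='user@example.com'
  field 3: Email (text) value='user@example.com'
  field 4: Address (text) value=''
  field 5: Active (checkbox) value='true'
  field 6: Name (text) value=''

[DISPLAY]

> Notes:      [                                            ]
  Phone:      [user@example.com                            ]
  Company:    [user@example.com                            ]
  Email:      [user@example.com                            ]
  Address:    [                                            ]
  Active:     [x]                                           
  Name:       [                                            ]
                                                            
                                                            
                                                            
                                                            
                                                            
                                                            
                                                            
                                                            
                                                            
                                                            
                                                            
                                                            


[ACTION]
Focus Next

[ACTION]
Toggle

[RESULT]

  Notes:      [                                            ]
> Phone:      [user@example.com                            ]
  Company:    [user@example.com                            ]
  Email:      [user@example.com                            ]
  Address:    [                                            ]
  Active:     [x]                                           
  Name:       [                                            ]
                                                            
                                                            
                                                            
                                                            
                                                            
                                                            
                                                            
                                                            
                                                            
                                                            
                                                            
                                                            


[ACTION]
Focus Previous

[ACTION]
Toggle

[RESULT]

> Notes:      [                                            ]
  Phone:      [user@example.com                            ]
  Company:    [user@example.com                            ]
  Email:      [user@example.com                            ]
  Address:    [                                            ]
  Active:     [x]                                           
  Name:       [                                            ]
                                                            
                                                            
                                                            
                                                            
                                                            
                                                            
                                                            
                                                            
                                                            
                                                            
                                                            
                                                            


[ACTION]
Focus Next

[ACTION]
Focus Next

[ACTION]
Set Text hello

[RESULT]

  Notes:      [                                            ]
  Phone:      [user@example.com                            ]
> Company:    [hello                                       ]
  Email:      [user@example.com                            ]
  Address:    [                                            ]
  Active:     [x]                                           
  Name:       [                                            ]
                                                            
                                                            
                                                            
                                                            
                                                            
                                                            
                                                            
                                                            
                                                            
                                                            
                                                            
                                                            
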